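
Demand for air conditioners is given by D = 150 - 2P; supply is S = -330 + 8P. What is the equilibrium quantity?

Set D = S: 150 - 2P = -330 + 8P.
480 = 10P, so P* = 48.
Q* = 150 − 2(48) = 54.

Q* = 54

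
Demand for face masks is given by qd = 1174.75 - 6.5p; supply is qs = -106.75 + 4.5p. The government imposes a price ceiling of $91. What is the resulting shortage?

Equilibrium price would be p* = 116.5, so the ceiling at 91 binds.
At p = 91: qd = 1174.75 − 6.5(91) = 583.25, qs = -106.75 + 4.5(91) = 302.75.
Shortage = 583.25 − 302.75 = 280.5.

Shortage = 280.5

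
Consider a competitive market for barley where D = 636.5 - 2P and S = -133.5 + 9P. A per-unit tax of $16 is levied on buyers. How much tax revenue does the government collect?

Tax revenue = 82776/11

Pre-tax equilibrium: P* = 70, Q* = 496.5.
Tax on buyers shifts demand to D = 636.5 − 2(P + 16) = 604.5 - 2P.
604.5 - 2P = -133.5 + 9P gives seller price Ps = 738/11; buyers pay Pb = 738/11 + 16 = 914/11.
New quantity: Q = 636.5 − 2(914/11) = 10347/22.
Revenue = 16 × 10347/22 = 82776/11.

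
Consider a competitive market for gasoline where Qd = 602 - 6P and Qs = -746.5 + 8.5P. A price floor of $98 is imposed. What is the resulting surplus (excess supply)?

Surplus = 72.5

Equilibrium price would be P* = 93, so the floor at 98 binds.
At P = 98: Qd = 14, Qs = 86.5.
Surplus = 86.5 − 14 = 72.5.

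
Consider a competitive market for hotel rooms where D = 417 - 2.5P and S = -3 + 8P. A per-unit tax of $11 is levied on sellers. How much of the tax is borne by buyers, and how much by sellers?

Buyers bear 176/21, sellers bear 55/21

Pre-tax equilibrium: P* = 40, Q* = 317.
Tax on sellers shifts supply to S = -3 + 8(P − 11) = -91 + 8P.
417 - 2.5P = -91 + 8P gives buyer price Pb = 1016/21; sellers receive Ps = 1016/21 − 11 = 785/21.
New quantity: Q = 417 − 2.5(1016/21) = 6217/21.
Buyer burden = 1016/21 − 40 = 176/21; seller burden = 40 − 785/21 = 55/21.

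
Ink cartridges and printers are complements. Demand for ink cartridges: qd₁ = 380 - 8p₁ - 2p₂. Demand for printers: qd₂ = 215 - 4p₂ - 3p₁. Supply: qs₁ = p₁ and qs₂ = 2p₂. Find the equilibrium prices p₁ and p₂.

Market 1: 380 - 8p₁ - 2p₂ = p₁ → 9p₁ + 2p₂ = 380.
Market 2: 6p₂ + 3p₁ = 215.
Eliminating p₂: 6×(1) − 2×(2) gives 48p₁ = 1850, so p₁ = 925/24.
Back-substitute into (2): p₂ = (215 − 3×925/24) / 6 = 16.5625.

p₁ = 925/24, p₂ = 16.5625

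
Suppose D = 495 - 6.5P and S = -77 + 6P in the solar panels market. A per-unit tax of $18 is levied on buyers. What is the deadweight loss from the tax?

Pre-tax equilibrium: P* = 45.76, Q* = 197.56.
Tax on buyers shifts demand to D = 495 − 6.5(P + 18) = 378 - 6.5P.
378 - 6.5P = -77 + 6P gives seller price Ps = 36.4; buyers pay Pb = 36.4 + 18 = 54.4.
New quantity: Q = 495 − 6.5(54.4) = 141.4.
DWL = ½ × 18 × (197.56 − 141.4) = 505.44.

Deadweight loss = 505.44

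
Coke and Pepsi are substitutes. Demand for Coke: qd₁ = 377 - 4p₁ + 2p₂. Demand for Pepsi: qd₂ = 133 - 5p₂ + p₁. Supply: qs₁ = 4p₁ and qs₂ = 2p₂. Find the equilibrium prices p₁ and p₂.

Market 1: 377 - 4p₁ + 2p₂ = 4p₁ → 8p₁ - 2p₂ = 377.
Market 2: 7p₂ - p₁ = 133.
Eliminating p₂: 7×(1) + 2×(2) gives 54p₁ = 2905, so p₁ = 2905/54.
Back-substitute into (2): p₂ = (133 + 1×2905/54) / 7 = 1441/54.

p₁ = 2905/54, p₂ = 1441/54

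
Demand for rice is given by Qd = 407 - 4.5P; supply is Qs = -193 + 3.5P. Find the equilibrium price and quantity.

Set Qd = Qs: 407 - 4.5P = -193 + 3.5P.
600 = 8P, so P* = 75.
Q* = 407 − 4.5(75) = 69.5.

P* = 75, Q* = 69.5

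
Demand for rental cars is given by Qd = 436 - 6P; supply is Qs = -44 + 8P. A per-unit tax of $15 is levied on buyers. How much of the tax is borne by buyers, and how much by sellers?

Buyers bear 60/7, sellers bear 45/7

Pre-tax equilibrium: P* = 240/7, Q* = 1612/7.
Tax on buyers shifts demand to Qd = 436 − 6(P + 15) = 346 - 6P.
346 - 6P = -44 + 8P gives seller price Ps = 195/7; buyers pay Pb = 195/7 + 15 = 300/7.
New quantity: Q = 436 − 6(300/7) = 1252/7.
Buyer burden = 300/7 − 240/7 = 60/7; seller burden = 240/7 − 195/7 = 45/7.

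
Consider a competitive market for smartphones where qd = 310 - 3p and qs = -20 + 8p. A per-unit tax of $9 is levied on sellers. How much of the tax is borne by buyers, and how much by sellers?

Buyers bear 72/11, sellers bear 27/11

Pre-tax equilibrium: p* = 30, q* = 220.
Tax on sellers shifts supply to qs = -20 + 8(p − 9) = -92 + 8p.
310 - 3p = -92 + 8p gives buyer price pb = 402/11; sellers receive ps = 402/11 − 9 = 303/11.
New quantity: q = 310 − 3(402/11) = 2204/11.
Buyer burden = 402/11 − 30 = 72/11; seller burden = 30 − 303/11 = 27/11.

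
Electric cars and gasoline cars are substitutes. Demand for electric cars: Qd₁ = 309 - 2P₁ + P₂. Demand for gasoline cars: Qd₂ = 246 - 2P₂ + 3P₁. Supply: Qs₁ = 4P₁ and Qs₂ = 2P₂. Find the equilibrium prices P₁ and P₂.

P₁ = 494/7, P₂ = 801/7

Market 1: 309 - 2P₁ + P₂ = 4P₁ → 6P₁ - P₂ = 309.
Market 2: 4P₂ - 3P₁ = 246.
Eliminating P₂: 4×(1) + 1×(2) gives 21P₁ = 1482, so P₁ = 494/7.
Back-substitute into (2): P₂ = (246 + 3×494/7) / 4 = 801/7.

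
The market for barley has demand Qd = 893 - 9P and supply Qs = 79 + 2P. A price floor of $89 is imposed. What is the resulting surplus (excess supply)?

Surplus = 165

Equilibrium price would be P* = 74, so the floor at 89 binds.
At P = 89: Qd = 92, Qs = 257.
Surplus = 257 − 92 = 165.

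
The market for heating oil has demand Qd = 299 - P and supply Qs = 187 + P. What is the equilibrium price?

P* = 56

Set Qd = Qs: 299 - P = 187 + P.
112 = 2P, so P* = 56.
Q* = 299 − 1(56) = 243.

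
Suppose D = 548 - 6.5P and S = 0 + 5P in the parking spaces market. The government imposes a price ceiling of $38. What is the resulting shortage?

Shortage = 111

Equilibrium price would be P* = 1096/23, so the ceiling at 38 binds.
At P = 38: D = 548 − 6.5(38) = 301, S = 0 + 5(38) = 190.
Shortage = 301 − 190 = 111.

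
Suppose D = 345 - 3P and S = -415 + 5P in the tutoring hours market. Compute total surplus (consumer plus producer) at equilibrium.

Equilibrium: 345 - 3P = -415 + 5P gives P* = 95, Q* = 60.
Demand choke price: P = 115; supply starts at P = 83.
CS = ½(115 − 95)(60) = 600; PS = ½(95 − 83)(60) = 360.

Total surplus = 960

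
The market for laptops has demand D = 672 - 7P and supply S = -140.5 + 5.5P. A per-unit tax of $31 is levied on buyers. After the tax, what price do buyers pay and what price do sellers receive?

Pre-tax equilibrium: P* = 65, Q* = 217.
Tax on buyers shifts demand to D = 672 − 7(P + 31) = 455 - 7P.
455 - 7P = -140.5 + 5.5P gives seller price Ps = 47.64; buyers pay Pb = 47.64 + 31 = 78.64.
New quantity: Q = 672 − 7(78.64) = 121.52.

Buyers pay $78.64, sellers receive $47.64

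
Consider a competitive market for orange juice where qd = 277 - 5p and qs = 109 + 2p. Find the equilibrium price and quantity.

p* = 24, q* = 157

Set qd = qs: 277 - 5p = 109 + 2p.
168 = 7p, so p* = 24.
q* = 277 − 5(24) = 157.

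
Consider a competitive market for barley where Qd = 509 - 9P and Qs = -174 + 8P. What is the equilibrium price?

Set Qd = Qs: 509 - 9P = -174 + 8P.
683 = 17P, so P* = 683/17.
Q* = 509 − 9(683/17) = 2506/17.

P* = 683/17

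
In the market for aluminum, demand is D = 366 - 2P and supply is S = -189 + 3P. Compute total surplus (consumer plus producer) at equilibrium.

Total surplus = 8640

Equilibrium: 366 - 2P = -189 + 3P gives P* = 111, Q* = 144.
Demand choke price: P = 183; supply starts at P = 63.
CS = ½(183 − 111)(144) = 5184; PS = ½(111 − 63)(144) = 3456.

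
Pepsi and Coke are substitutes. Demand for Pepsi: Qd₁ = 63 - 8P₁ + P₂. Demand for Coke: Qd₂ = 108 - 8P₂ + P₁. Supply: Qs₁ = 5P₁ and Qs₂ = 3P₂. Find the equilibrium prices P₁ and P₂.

Market 1: 63 - 8P₁ + P₂ = 5P₁ → 13P₁ - P₂ = 63.
Market 2: 11P₂ - P₁ = 108.
Eliminating P₂: 11×(1) + 1×(2) gives 142P₁ = 801, so P₁ = 801/142.
Back-substitute into (2): P₂ = (108 + 1×801/142) / 11 = 1467/142.

P₁ = 801/142, P₂ = 1467/142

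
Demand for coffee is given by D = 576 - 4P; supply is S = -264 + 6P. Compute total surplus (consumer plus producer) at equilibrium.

Equilibrium: 576 - 4P = -264 + 6P gives P* = 84, Q* = 240.
Demand choke price: P = 144; supply starts at P = 44.
CS = ½(144 − 84)(240) = 7200; PS = ½(84 − 44)(240) = 4800.

Total surplus = 12000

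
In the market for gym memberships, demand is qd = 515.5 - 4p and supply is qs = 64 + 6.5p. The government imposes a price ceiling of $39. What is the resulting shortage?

Equilibrium price would be p* = 43, so the ceiling at 39 binds.
At p = 39: qd = 515.5 − 4(39) = 359.5, qs = 64 + 6.5(39) = 317.5.
Shortage = 359.5 − 317.5 = 42.

Shortage = 42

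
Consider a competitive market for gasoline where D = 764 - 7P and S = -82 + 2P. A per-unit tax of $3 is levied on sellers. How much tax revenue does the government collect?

Tax revenue = 304

Pre-tax equilibrium: P* = 94, Q* = 106.
Tax on sellers shifts supply to S = -82 + 2(P − 3) = -88 + 2P.
764 - 7P = -88 + 2P gives buyer price Pb = 284/3; sellers receive Ps = 284/3 − 3 = 275/3.
New quantity: Q = 764 − 7(284/3) = 304/3.
Revenue = 3 × 304/3 = 304.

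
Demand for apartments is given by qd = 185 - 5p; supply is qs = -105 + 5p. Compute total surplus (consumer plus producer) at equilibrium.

Total surplus = 320

Equilibrium: 185 - 5p = -105 + 5p gives p* = 29, q* = 40.
Demand choke price: p = 37; supply starts at p = 21.
CS = ½(37 − 29)(40) = 160; PS = ½(29 − 21)(40) = 160.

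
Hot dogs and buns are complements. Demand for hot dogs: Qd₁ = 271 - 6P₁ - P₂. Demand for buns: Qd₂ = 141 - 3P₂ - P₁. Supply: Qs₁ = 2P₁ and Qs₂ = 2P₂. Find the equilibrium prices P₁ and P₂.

Market 1: 271 - 6P₁ - P₂ = 2P₁ → 8P₁ + P₂ = 271.
Market 2: 5P₂ + P₁ = 141.
Eliminating P₂: 5×(1) − 1×(2) gives 39P₁ = 1214, so P₁ = 1214/39.
Back-substitute into (2): P₂ = (141 − 1×1214/39) / 5 = 857/39.

P₁ = 1214/39, P₂ = 857/39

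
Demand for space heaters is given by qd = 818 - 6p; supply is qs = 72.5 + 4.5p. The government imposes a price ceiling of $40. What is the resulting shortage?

Shortage = 325.5

Equilibrium price would be p* = 71, so the ceiling at 40 binds.
At p = 40: qd = 818 − 6(40) = 578, qs = 72.5 + 4.5(40) = 252.5.
Shortage = 578 − 252.5 = 325.5.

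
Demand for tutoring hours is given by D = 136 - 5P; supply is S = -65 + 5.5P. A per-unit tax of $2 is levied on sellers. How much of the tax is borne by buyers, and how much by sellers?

Pre-tax equilibrium: P* = 134/7, Q* = 282/7.
Tax on sellers shifts supply to S = -65 + 5.5(P − 2) = -76 + 5.5P.
136 - 5P = -76 + 5.5P gives buyer price Pb = 424/21; sellers receive Ps = 424/21 − 2 = 382/21.
New quantity: Q = 136 − 5(424/21) = 736/21.
Buyer burden = 424/21 − 134/7 = 22/21; seller burden = 134/7 − 382/21 = 20/21.

Buyers bear 22/21, sellers bear 20/21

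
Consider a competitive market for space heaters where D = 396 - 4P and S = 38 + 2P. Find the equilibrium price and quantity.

Set D = S: 396 - 4P = 38 + 2P.
358 = 6P, so P* = 179/3.
Q* = 396 − 4(179/3) = 472/3.

P* = 179/3, Q* = 472/3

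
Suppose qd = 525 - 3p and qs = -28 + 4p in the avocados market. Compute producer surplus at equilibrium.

Equilibrium: 525 - 3p = -28 + 4p gives p* = 79, q* = 288.
Supply starts at p = 7 (where qs = 0).
PS = ½(79 − 7)(288) = 10368.

Producer surplus = 10368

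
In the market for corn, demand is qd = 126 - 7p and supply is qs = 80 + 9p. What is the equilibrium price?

Set qd = qs: 126 - 7p = 80 + 9p.
46 = 16p, so p* = 2.875.
q* = 126 − 7(2.875) = 105.875.

p* = 2.875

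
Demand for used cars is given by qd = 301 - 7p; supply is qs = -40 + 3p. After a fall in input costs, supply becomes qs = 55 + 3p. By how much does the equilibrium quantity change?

Δq = 66.5

Original equilibrium: p* = 34.1, q* = 62.3.
New equilibrium: 301 - 7p = 55 + 3p, so 246 = 10p and p' = 24.6; q' = 301 − 7(24.6) = 128.8.
Change in quantity: 128.8 − 62.3 = 66.5.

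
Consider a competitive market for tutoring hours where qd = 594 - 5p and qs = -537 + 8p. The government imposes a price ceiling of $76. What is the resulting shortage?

Equilibrium price would be p* = 87, so the ceiling at 76 binds.
At p = 76: qd = 594 − 5(76) = 214, qs = -537 + 8(76) = 71.
Shortage = 214 − 71 = 143.

Shortage = 143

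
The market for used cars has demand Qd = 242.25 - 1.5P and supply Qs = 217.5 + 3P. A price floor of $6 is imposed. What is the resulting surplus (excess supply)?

Equilibrium price would be P* = 5.5, so the floor at 6 binds.
At P = 6: Qd = 233.25, Qs = 235.5.
Surplus = 235.5 − 233.25 = 2.25.

Surplus = 2.25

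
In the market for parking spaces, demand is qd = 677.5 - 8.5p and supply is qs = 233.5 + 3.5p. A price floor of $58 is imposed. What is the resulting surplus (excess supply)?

Equilibrium price would be p* = 37, so the floor at 58 binds.
At p = 58: qd = 184.5, qs = 436.5.
Surplus = 436.5 − 184.5 = 252.

Surplus = 252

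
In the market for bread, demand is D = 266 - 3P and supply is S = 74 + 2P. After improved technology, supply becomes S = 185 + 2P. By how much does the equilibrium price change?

Original equilibrium: P* = 38.4, Q* = 150.8.
New equilibrium: 266 - 3P = 185 + 2P, so 81 = 5P and P' = 16.2; Q' = 266 − 3(16.2) = 217.4.
Change in price: 16.2 − 38.4 = -22.2.

ΔP = -22.2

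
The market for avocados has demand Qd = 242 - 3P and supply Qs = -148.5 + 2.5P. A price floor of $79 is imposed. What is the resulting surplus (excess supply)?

Surplus = 44

Equilibrium price would be P* = 71, so the floor at 79 binds.
At P = 79: Qd = 5, Qs = 49.
Surplus = 49 − 5 = 44.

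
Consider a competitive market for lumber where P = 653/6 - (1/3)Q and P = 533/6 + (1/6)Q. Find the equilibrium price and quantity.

Set the two price expressions equal: 653/6 - (1/3)Q = 533/6 + (1/6)Q.
20 = 0.5Q, so Q* = 40.
P* = 653/6 − (1/3)(40) = 95.5.

P* = 95.5, Q* = 40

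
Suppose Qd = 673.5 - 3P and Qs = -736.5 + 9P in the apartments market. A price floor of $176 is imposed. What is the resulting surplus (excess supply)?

Equilibrium price would be P* = 117.5, so the floor at 176 binds.
At P = 176: Qd = 145.5, Qs = 847.5.
Surplus = 847.5 − 145.5 = 702.

Surplus = 702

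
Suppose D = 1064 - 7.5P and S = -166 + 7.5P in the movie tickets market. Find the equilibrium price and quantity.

P* = 82, Q* = 449

Set D = S: 1064 - 7.5P = -166 + 7.5P.
1230 = 15P, so P* = 82.
Q* = 1064 − 7.5(82) = 449.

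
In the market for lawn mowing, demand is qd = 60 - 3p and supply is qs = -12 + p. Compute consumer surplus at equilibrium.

Consumer surplus = 6

Equilibrium: 60 - 3p = -12 + p gives p* = 18, q* = 6.
Demand choke price (qd = 0): p = 20.
CS = ½(20 − 18)(6) = 6.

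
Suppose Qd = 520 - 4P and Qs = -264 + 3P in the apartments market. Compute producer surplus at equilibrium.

Producer surplus = 864

Equilibrium: 520 - 4P = -264 + 3P gives P* = 112, Q* = 72.
Supply starts at P = 88 (where Qs = 0).
PS = ½(112 − 88)(72) = 864.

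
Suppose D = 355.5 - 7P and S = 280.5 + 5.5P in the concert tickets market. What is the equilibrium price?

Set D = S: 355.5 - 7P = 280.5 + 5.5P.
75 = 12.5P, so P* = 6.
Q* = 355.5 − 7(6) = 313.5.

P* = 6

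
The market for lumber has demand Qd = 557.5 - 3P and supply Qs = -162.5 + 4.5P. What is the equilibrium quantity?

Q* = 269.5

Set Qd = Qs: 557.5 - 3P = -162.5 + 4.5P.
720 = 7.5P, so P* = 96.
Q* = 557.5 − 3(96) = 269.5.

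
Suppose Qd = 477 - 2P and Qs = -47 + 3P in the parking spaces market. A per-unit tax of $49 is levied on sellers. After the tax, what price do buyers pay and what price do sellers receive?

Buyers pay $134.2, sellers receive $85.2

Pre-tax equilibrium: P* = 104.8, Q* = 267.4.
Tax on sellers shifts supply to Qs = -47 + 3(P − 49) = -194 + 3P.
477 - 2P = -194 + 3P gives buyer price Pb = 134.2; sellers receive Ps = 134.2 − 49 = 85.2.
New quantity: Q = 477 − 2(134.2) = 208.6.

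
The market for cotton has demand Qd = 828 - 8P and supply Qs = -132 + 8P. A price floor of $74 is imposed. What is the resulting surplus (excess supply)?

Surplus = 224

Equilibrium price would be P* = 60, so the floor at 74 binds.
At P = 74: Qd = 236, Qs = 460.
Surplus = 460 − 236 = 224.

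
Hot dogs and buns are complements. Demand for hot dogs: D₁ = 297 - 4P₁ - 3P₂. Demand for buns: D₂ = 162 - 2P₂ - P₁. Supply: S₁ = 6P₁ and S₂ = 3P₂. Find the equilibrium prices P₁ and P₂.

P₁ = 999/47, P₂ = 1323/47

Market 1: 297 - 4P₁ - 3P₂ = 6P₁ → 10P₁ + 3P₂ = 297.
Market 2: 5P₂ + P₁ = 162.
Eliminating P₂: 5×(1) − 3×(2) gives 47P₁ = 999, so P₁ = 999/47.
Back-substitute into (2): P₂ = (162 − 1×999/47) / 5 = 1323/47.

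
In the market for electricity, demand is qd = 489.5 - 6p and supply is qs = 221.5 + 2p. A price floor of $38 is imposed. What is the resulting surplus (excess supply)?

Equilibrium price would be p* = 33.5, so the floor at 38 binds.
At p = 38: qd = 261.5, qs = 297.5.
Surplus = 297.5 − 261.5 = 36.

Surplus = 36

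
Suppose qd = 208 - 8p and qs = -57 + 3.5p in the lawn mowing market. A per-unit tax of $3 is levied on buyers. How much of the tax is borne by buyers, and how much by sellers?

Buyers bear 21/23, sellers bear 48/23

Pre-tax equilibrium: p* = 530/23, q* = 544/23.
Tax on buyers shifts demand to qd = 208 − 8(p + 3) = 184 - 8p.
184 - 8p = -57 + 3.5p gives seller price ps = 482/23; buyers pay pb = 482/23 + 3 = 551/23.
New quantity: q = 208 − 8(551/23) = 376/23.
Buyer burden = 551/23 − 530/23 = 21/23; seller burden = 530/23 − 482/23 = 48/23.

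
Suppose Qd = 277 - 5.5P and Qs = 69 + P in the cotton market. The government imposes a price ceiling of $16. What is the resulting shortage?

Equilibrium price would be P* = 32, so the ceiling at 16 binds.
At P = 16: Qd = 277 − 5.5(16) = 189, Qs = 69 + 1(16) = 85.
Shortage = 189 − 85 = 104.

Shortage = 104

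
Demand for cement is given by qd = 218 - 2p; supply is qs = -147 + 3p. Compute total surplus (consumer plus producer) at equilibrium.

Total surplus = 2160

Equilibrium: 218 - 2p = -147 + 3p gives p* = 73, q* = 72.
Demand choke price: p = 109; supply starts at p = 49.
CS = ½(109 − 73)(72) = 1296; PS = ½(73 − 49)(72) = 864.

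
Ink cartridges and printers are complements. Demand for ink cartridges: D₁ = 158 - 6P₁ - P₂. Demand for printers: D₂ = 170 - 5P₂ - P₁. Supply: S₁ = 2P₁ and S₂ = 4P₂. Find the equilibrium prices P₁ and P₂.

P₁ = 1252/71, P₂ = 1202/71

Market 1: 158 - 6P₁ - P₂ = 2P₁ → 8P₁ + P₂ = 158.
Market 2: 9P₂ + P₁ = 170.
Eliminating P₂: 9×(1) − 1×(2) gives 71P₁ = 1252, so P₁ = 1252/71.
Back-substitute into (2): P₂ = (170 − 1×1252/71) / 9 = 1202/71.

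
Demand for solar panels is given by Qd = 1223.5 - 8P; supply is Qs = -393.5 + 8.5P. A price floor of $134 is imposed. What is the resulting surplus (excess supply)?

Equilibrium price would be P* = 98, so the floor at 134 binds.
At P = 134: Qd = 151.5, Qs = 745.5.
Surplus = 745.5 − 151.5 = 594.

Surplus = 594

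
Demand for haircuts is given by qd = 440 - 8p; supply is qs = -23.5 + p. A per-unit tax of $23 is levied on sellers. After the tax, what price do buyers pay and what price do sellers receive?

Buyers pay 973/18, sellers receive 559/18

Pre-tax equilibrium: p* = 51.5, q* = 28.
Tax on sellers shifts supply to qs = -23.5 + 1(p − 23) = -46.5 + p.
440 - 8p = -46.5 + p gives buyer price pb = 973/18; sellers receive ps = 973/18 − 23 = 559/18.
New quantity: q = 440 − 8(973/18) = 68/9.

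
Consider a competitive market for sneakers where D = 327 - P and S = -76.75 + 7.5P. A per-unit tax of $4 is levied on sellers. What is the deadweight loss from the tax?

Deadweight loss = 120/17

Pre-tax equilibrium: P* = 47.5, Q* = 279.5.
Tax on sellers shifts supply to S = -76.75 + 7.5(P − 4) = -106.75 + 7.5P.
327 - P = -106.75 + 7.5P gives buyer price Pb = 1735/34; sellers receive Ps = 1735/34 − 4 = 1599/34.
New quantity: Q = 327 − 1(1735/34) = 9383/34.
DWL = ½ × 4 × (279.5 − 9383/34) = 120/17.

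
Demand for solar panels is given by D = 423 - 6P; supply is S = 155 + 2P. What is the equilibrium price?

Set D = S: 423 - 6P = 155 + 2P.
268 = 8P, so P* = 33.5.
Q* = 423 − 6(33.5) = 222.

P* = 33.5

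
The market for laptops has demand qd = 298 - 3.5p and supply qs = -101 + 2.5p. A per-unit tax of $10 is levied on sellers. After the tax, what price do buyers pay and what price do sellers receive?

Buyers pay 212/3, sellers receive 182/3

Pre-tax equilibrium: p* = 66.5, q* = 65.25.
Tax on sellers shifts supply to qs = -101 + 2.5(p − 10) = -126 + 2.5p.
298 - 3.5p = -126 + 2.5p gives buyer price pb = 212/3; sellers receive ps = 212/3 − 10 = 182/3.
New quantity: q = 298 − 3.5(212/3) = 152/3.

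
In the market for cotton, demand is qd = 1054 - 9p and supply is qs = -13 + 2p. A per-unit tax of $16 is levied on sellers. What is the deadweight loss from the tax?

Deadweight loss = 2304/11

Pre-tax equilibrium: p* = 97, q* = 181.
Tax on sellers shifts supply to qs = -13 + 2(p − 16) = -45 + 2p.
1054 - 9p = -45 + 2p gives buyer price pb = 1099/11; sellers receive ps = 1099/11 − 16 = 923/11.
New quantity: q = 1054 − 9(1099/11) = 1703/11.
DWL = ½ × 16 × (181 − 1703/11) = 2304/11.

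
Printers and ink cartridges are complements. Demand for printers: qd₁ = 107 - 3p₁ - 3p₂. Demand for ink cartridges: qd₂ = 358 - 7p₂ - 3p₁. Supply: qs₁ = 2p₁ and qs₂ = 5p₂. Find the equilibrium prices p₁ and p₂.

p₁ = 70/17, p₂ = 1469/51

Market 1: 107 - 3p₁ - 3p₂ = 2p₁ → 5p₁ + 3p₂ = 107.
Market 2: 12p₂ + 3p₁ = 358.
Eliminating p₂: 12×(1) − 3×(2) gives 51p₁ = 210, so p₁ = 70/17.
Back-substitute into (2): p₂ = (358 − 3×70/17) / 12 = 1469/51.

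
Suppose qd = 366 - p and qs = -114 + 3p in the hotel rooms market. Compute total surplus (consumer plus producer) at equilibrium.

Equilibrium: 366 - p = -114 + 3p gives p* = 120, q* = 246.
Demand choke price: p = 366; supply starts at p = 38.
CS = ½(366 − 120)(246) = 30258; PS = ½(120 − 38)(246) = 10086.

Total surplus = 40344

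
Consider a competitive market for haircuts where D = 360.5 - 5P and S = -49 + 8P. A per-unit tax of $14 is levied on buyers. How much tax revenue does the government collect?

Tax revenue = 29106/13

Pre-tax equilibrium: P* = 31.5, Q* = 203.
Tax on buyers shifts demand to D = 360.5 − 5(P + 14) = 290.5 - 5P.
290.5 - 5P = -49 + 8P gives seller price Ps = 679/26; buyers pay Pb = 679/26 + 14 = 1043/26.
New quantity: Q = 360.5 − 5(1043/26) = 2079/13.
Revenue = 14 × 2079/13 = 29106/13.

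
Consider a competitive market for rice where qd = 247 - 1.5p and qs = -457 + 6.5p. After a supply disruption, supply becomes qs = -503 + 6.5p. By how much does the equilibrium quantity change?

Original equilibrium: p* = 88, q* = 115.
New equilibrium: 247 - 1.5p = -503 + 6.5p, so 750 = 8p and p' = 93.75; q' = 247 − 1.5(93.75) = 106.375.
Change in quantity: 106.375 − 115 = -8.625.

Δq = -8.625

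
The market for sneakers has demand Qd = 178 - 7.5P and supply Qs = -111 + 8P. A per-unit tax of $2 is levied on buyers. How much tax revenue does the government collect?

Tax revenue = 1886/31

Pre-tax equilibrium: P* = 578/31, Q* = 1183/31.
Tax on buyers shifts demand to Qd = 178 − 7.5(P + 2) = 163 - 7.5P.
163 - 7.5P = -111 + 8P gives seller price Ps = 548/31; buyers pay Pb = 548/31 + 2 = 610/31.
New quantity: Q = 178 − 7.5(610/31) = 943/31.
Revenue = 2 × 943/31 = 1886/31.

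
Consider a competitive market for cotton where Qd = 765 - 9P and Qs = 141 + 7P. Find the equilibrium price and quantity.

P* = 39, Q* = 414

Set Qd = Qs: 765 - 9P = 141 + 7P.
624 = 16P, so P* = 39.
Q* = 765 − 9(39) = 414.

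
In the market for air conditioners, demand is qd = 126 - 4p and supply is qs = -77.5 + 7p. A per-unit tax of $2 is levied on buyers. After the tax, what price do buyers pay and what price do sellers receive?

Pre-tax equilibrium: p* = 18.5, q* = 52.
Tax on buyers shifts demand to qd = 126 − 4(p + 2) = 118 - 4p.
118 - 4p = -77.5 + 7p gives seller price ps = 391/22; buyers pay pb = 391/22 + 2 = 435/22.
New quantity: q = 126 − 4(435/22) = 516/11.

Buyers pay 435/22, sellers receive 391/22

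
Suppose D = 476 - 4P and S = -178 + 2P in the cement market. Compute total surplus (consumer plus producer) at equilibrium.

Total surplus = 600

Equilibrium: 476 - 4P = -178 + 2P gives P* = 109, Q* = 40.
Demand choke price: P = 119; supply starts at P = 89.
CS = ½(119 − 109)(40) = 200; PS = ½(109 − 89)(40) = 400.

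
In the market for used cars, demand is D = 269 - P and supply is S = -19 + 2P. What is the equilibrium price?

Set D = S: 269 - P = -19 + 2P.
288 = 3P, so P* = 96.
Q* = 269 − 1(96) = 173.

P* = 96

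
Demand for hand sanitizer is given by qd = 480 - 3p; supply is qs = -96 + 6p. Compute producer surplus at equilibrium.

Producer surplus = 6912

Equilibrium: 480 - 3p = -96 + 6p gives p* = 64, q* = 288.
Supply starts at p = 16 (where qs = 0).
PS = ½(64 − 16)(288) = 6912.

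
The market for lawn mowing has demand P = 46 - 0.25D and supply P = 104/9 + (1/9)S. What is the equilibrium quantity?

Set the two price expressions equal: 46 - 0.25Q = 104/9 + (1/9)Q.
310/9 = (13/36)Q, so Q* = 1240/13.
P* = 46 − (0.25)(1240/13) = 288/13.

Q* = 1240/13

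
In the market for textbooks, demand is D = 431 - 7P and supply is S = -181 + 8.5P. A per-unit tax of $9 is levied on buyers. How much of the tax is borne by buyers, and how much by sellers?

Pre-tax equilibrium: P* = 1224/31, Q* = 4793/31.
Tax on buyers shifts demand to D = 431 − 7(P + 9) = 368 - 7P.
368 - 7P = -181 + 8.5P gives seller price Ps = 1098/31; buyers pay Pb = 1098/31 + 9 = 1377/31.
New quantity: Q = 431 − 7(1377/31) = 3722/31.
Buyer burden = 1377/31 − 1224/31 = 153/31; seller burden = 1224/31 − 1098/31 = 126/31.

Buyers bear 153/31, sellers bear 126/31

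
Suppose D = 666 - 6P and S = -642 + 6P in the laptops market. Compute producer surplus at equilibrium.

Producer surplus = 12

Equilibrium: 666 - 6P = -642 + 6P gives P* = 109, Q* = 12.
Supply starts at P = 107 (where S = 0).
PS = ½(109 − 107)(12) = 12.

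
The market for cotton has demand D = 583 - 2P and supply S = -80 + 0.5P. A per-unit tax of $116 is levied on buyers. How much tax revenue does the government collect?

Tax revenue = 719.2

Pre-tax equilibrium: P* = 265.2, Q* = 52.6.
Tax on buyers shifts demand to D = 583 − 2(P + 116) = 351 - 2P.
351 - 2P = -80 + 0.5P gives seller price Ps = 172.4; buyers pay Pb = 172.4 + 116 = 288.4.
New quantity: Q = 583 − 2(288.4) = 6.2.
Revenue = 116 × 6.2 = 719.2.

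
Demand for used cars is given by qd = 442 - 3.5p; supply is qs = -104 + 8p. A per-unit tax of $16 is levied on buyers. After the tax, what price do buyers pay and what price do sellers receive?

Pre-tax equilibrium: p* = 1092/23, q* = 6344/23.
Tax on buyers shifts demand to qd = 442 − 3.5(p + 16) = 386 - 3.5p.
386 - 3.5p = -104 + 8p gives seller price ps = 980/23; buyers pay pb = 980/23 + 16 = 1348/23.
New quantity: q = 442 − 3.5(1348/23) = 5448/23.

Buyers pay 1348/23, sellers receive 980/23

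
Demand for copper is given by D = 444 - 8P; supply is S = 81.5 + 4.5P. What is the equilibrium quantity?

Set D = S: 444 - 8P = 81.5 + 4.5P.
362.5 = 12.5P, so P* = 29.
Q* = 444 − 8(29) = 212.

Q* = 212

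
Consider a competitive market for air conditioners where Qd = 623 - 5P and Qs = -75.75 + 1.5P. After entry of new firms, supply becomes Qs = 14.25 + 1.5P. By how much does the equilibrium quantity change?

ΔQ = 900/13

Original equilibrium: P* = 107.5, Q* = 85.5.
New equilibrium: 623 - 5P = 14.25 + 1.5P, so 608.75 = 6.5P and P' = 2435/26; Q' = 623 − 5(2435/26) = 4023/26.
Change in quantity: 4023/26 − 85.5 = 900/13.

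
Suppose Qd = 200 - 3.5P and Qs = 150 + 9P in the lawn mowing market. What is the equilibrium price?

P* = 4

Set Qd = Qs: 200 - 3.5P = 150 + 9P.
50 = 12.5P, so P* = 4.
Q* = 200 − 3.5(4) = 186.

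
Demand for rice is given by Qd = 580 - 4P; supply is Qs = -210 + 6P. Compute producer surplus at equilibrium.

Equilibrium: 580 - 4P = -210 + 6P gives P* = 79, Q* = 264.
Supply starts at P = 35 (where Qs = 0).
PS = ½(79 − 35)(264) = 5808.

Producer surplus = 5808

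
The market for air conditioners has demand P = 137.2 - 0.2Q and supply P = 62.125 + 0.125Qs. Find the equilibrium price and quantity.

Set the two price expressions equal: 137.2 - 0.2Q = 62.125 + 0.125Q.
75.075 = 0.325Q, so Q* = 231.
P* = 137.2 − (0.2)(231) = 91.

P* = 91, Q* = 231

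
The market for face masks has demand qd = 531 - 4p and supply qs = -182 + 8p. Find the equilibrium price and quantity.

Set qd = qs: 531 - 4p = -182 + 8p.
713 = 12p, so p* = 713/12.
q* = 531 − 4(713/12) = 880/3.

p* = 713/12, q* = 880/3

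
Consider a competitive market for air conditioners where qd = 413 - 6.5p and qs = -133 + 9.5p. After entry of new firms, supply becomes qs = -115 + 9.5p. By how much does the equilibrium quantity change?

Original equilibrium: p* = 34.125, q* = 191.1875.
New equilibrium: 413 - 6.5p = -115 + 9.5p, so 528 = 16p and p' = 33; q' = 413 − 6.5(33) = 198.5.
Change in quantity: 198.5 − 191.1875 = 7.3125.

Δq = 7.3125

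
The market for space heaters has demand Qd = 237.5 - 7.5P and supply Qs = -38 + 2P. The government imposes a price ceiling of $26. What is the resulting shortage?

Shortage = 28.5

Equilibrium price would be P* = 29, so the ceiling at 26 binds.
At P = 26: Qd = 237.5 − 7.5(26) = 42.5, Qs = -38 + 2(26) = 14.
Shortage = 42.5 − 14 = 28.5.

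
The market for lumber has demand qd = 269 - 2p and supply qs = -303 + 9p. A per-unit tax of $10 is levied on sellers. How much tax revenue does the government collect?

Tax revenue = 16350/11

Pre-tax equilibrium: p* = 52, q* = 165.
Tax on sellers shifts supply to qs = -303 + 9(p − 10) = -393 + 9p.
269 - 2p = -393 + 9p gives buyer price pb = 662/11; sellers receive ps = 662/11 − 10 = 552/11.
New quantity: q = 269 − 2(662/11) = 1635/11.
Revenue = 10 × 1635/11 = 16350/11.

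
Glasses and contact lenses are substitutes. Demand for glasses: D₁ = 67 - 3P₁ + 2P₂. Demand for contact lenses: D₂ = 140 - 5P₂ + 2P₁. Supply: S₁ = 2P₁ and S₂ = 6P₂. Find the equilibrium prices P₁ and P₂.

P₁ = 339/17, P₂ = 278/17

Market 1: 67 - 3P₁ + 2P₂ = 2P₁ → 5P₁ - 2P₂ = 67.
Market 2: 11P₂ - 2P₁ = 140.
Eliminating P₂: 11×(1) + 2×(2) gives 51P₁ = 1017, so P₁ = 339/17.
Back-substitute into (2): P₂ = (140 + 2×339/17) / 11 = 278/17.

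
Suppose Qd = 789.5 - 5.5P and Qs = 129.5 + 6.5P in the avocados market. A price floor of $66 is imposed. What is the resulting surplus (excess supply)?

Equilibrium price would be P* = 55, so the floor at 66 binds.
At P = 66: Qd = 426.5, Qs = 558.5.
Surplus = 558.5 − 426.5 = 132.

Surplus = 132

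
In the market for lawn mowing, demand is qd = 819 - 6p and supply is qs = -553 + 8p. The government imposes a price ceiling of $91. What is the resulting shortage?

Equilibrium price would be p* = 98, so the ceiling at 91 binds.
At p = 91: qd = 819 − 6(91) = 273, qs = -553 + 8(91) = 175.
Shortage = 273 − 175 = 98.

Shortage = 98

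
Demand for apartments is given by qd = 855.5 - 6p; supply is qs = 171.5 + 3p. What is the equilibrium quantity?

Set qd = qs: 855.5 - 6p = 171.5 + 3p.
684 = 9p, so p* = 76.
q* = 855.5 − 6(76) = 399.5.

q* = 399.5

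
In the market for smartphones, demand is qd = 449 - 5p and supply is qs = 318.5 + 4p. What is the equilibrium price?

p* = 14.5

Set qd = qs: 449 - 5p = 318.5 + 4p.
130.5 = 9p, so p* = 14.5.
q* = 449 − 5(14.5) = 376.5.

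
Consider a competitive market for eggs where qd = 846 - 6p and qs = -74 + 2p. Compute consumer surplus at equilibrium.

Equilibrium: 846 - 6p = -74 + 2p gives p* = 115, q* = 156.
Demand choke price (qd = 0): p = 141.
CS = ½(141 − 115)(156) = 2028.

Consumer surplus = 2028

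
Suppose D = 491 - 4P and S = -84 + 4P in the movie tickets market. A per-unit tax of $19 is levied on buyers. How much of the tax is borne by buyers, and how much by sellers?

Pre-tax equilibrium: P* = 71.875, Q* = 203.5.
Tax on buyers shifts demand to D = 491 − 4(P + 19) = 415 - 4P.
415 - 4P = -84 + 4P gives seller price Ps = 62.375; buyers pay Pb = 62.375 + 19 = 81.375.
New quantity: Q = 491 − 4(81.375) = 165.5.
Buyer burden = 81.375 − 71.875 = 9.5; seller burden = 71.875 − 62.375 = 9.5.

Buyers bear $9.5, sellers bear $9.5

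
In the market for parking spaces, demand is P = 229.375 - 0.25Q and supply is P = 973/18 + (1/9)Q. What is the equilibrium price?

P* = 108

Set the two price expressions equal: 229.375 - 0.25Q = 973/18 + (1/9)Q.
12623/72 = (13/36)Q, so Q* = 485.5.
P* = 229.375 − (0.25)(485.5) = 108.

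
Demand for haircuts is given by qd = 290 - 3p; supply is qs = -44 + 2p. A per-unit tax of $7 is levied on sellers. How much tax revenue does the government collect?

Pre-tax equilibrium: p* = 66.8, q* = 89.6.
Tax on sellers shifts supply to qs = -44 + 2(p − 7) = -58 + 2p.
290 - 3p = -58 + 2p gives buyer price pb = 69.6; sellers receive ps = 69.6 − 7 = 62.6.
New quantity: q = 290 − 3(69.6) = 81.2.
Revenue = 7 × 81.2 = 568.4.

Tax revenue = 568.4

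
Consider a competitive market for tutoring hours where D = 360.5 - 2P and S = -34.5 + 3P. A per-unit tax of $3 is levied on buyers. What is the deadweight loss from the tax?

Deadweight loss = 5.4

Pre-tax equilibrium: P* = 79, Q* = 202.5.
Tax on buyers shifts demand to D = 360.5 − 2(P + 3) = 354.5 - 2P.
354.5 - 2P = -34.5 + 3P gives seller price Ps = 77.8; buyers pay Pb = 77.8 + 3 = 80.8.
New quantity: Q = 360.5 − 2(80.8) = 198.9.
DWL = ½ × 3 × (202.5 − 198.9) = 5.4.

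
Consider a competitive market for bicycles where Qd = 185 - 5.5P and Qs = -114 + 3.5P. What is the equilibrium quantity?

Q* = 41/18

Set Qd = Qs: 185 - 5.5P = -114 + 3.5P.
299 = 9P, so P* = 299/9.
Q* = 185 − 5.5(299/9) = 41/18.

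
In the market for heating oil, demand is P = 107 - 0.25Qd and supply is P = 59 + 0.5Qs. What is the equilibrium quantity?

Set the two price expressions equal: 107 - 0.25Q = 59 + 0.5Q.
48 = 0.75Q, so Q* = 64.
P* = 107 − (0.25)(64) = 91.

Q* = 64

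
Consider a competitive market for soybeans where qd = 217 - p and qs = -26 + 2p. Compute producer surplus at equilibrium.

Producer surplus = 4624

Equilibrium: 217 - p = -26 + 2p gives p* = 81, q* = 136.
Supply starts at p = 13 (where qs = 0).
PS = ½(81 − 13)(136) = 4624.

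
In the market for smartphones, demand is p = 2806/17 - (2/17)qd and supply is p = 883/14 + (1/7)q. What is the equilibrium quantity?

Set the two price expressions equal: 2806/17 - (2/17)q = 883/14 + (1/7)q.
24273/238 = (31/119)q, so q* = 391.5.
p* = 2806/17 − (2/17)(391.5) = 119.

q* = 391.5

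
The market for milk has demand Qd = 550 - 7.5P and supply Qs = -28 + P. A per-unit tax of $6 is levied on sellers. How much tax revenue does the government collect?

Tax revenue = 3540/17

Pre-tax equilibrium: P* = 68, Q* = 40.
Tax on sellers shifts supply to Qs = -28 + 1(P − 6) = -34 + P.
550 - 7.5P = -34 + P gives buyer price Pb = 1168/17; sellers receive Ps = 1168/17 − 6 = 1066/17.
New quantity: Q = 550 − 7.5(1168/17) = 590/17.
Revenue = 6 × 590/17 = 3540/17.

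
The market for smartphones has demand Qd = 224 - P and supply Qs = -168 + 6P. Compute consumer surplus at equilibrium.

Equilibrium: 224 - P = -168 + 6P gives P* = 56, Q* = 168.
Demand choke price (Qd = 0): P = 224.
CS = ½(224 − 56)(168) = 14112.

Consumer surplus = 14112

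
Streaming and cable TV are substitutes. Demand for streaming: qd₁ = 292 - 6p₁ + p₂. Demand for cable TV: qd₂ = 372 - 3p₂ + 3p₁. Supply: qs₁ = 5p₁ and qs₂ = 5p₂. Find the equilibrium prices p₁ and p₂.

Market 1: 292 - 6p₁ + p₂ = 5p₁ → 11p₁ - p₂ = 292.
Market 2: 8p₂ - 3p₁ = 372.
Eliminating p₂: 8×(1) + 1×(2) gives 85p₁ = 2708, so p₁ = 2708/85.
Back-substitute into (2): p₂ = (372 + 3×2708/85) / 8 = 4968/85.

p₁ = 2708/85, p₂ = 4968/85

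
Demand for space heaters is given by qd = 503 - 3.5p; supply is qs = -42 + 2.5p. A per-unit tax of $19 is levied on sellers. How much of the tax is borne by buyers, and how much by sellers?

Pre-tax equilibrium: p* = 545/6, q* = 2221/12.
Tax on sellers shifts supply to qs = -42 + 2.5(p − 19) = -89.5 + 2.5p.
503 - 3.5p = -89.5 + 2.5p gives buyer price pb = 98.75; sellers receive ps = 98.75 − 19 = 79.75.
New quantity: q = 503 − 3.5(98.75) = 157.375.
Buyer burden = 98.75 − 545/6 = 95/12; seller burden = 545/6 − 79.75 = 133/12.

Buyers bear 95/12, sellers bear 133/12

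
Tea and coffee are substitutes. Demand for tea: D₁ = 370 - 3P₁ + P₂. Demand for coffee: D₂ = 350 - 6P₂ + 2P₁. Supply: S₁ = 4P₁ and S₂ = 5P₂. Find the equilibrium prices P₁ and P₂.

P₁ = 884/15, P₂ = 638/15

Market 1: 370 - 3P₁ + P₂ = 4P₁ → 7P₁ - P₂ = 370.
Market 2: 11P₂ - 2P₁ = 350.
Eliminating P₂: 11×(1) + 1×(2) gives 75P₁ = 4420, so P₁ = 884/15.
Back-substitute into (2): P₂ = (350 + 2×884/15) / 11 = 638/15.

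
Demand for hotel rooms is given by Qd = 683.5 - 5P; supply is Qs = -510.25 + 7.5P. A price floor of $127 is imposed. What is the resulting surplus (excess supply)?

Equilibrium price would be P* = 95.5, so the floor at 127 binds.
At P = 127: Qd = 48.5, Qs = 442.25.
Surplus = 442.25 − 48.5 = 393.75.

Surplus = 393.75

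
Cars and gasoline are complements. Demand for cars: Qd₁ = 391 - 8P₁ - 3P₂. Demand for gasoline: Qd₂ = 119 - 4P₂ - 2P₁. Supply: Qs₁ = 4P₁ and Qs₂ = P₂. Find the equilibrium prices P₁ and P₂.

P₁ = 799/27, P₂ = 323/27

Market 1: 391 - 8P₁ - 3P₂ = 4P₁ → 12P₁ + 3P₂ = 391.
Market 2: 5P₂ + 2P₁ = 119.
Eliminating P₂: 5×(1) − 3×(2) gives 54P₁ = 1598, so P₁ = 799/27.
Back-substitute into (2): P₂ = (119 − 2×799/27) / 5 = 323/27.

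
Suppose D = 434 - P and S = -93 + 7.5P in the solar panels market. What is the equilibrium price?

Set D = S: 434 - P = -93 + 7.5P.
527 = 8.5P, so P* = 62.
Q* = 434 − 1(62) = 372.

P* = 62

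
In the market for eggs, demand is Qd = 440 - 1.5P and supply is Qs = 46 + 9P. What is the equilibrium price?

Set Qd = Qs: 440 - 1.5P = 46 + 9P.
394 = 10.5P, so P* = 788/21.
Q* = 440 − 1.5(788/21) = 2686/7.

P* = 788/21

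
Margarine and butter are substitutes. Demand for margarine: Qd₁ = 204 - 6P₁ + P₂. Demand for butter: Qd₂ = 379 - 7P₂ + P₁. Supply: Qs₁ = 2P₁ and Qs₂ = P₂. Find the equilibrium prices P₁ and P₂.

P₁ = 2011/63, P₂ = 3236/63

Market 1: 204 - 6P₁ + P₂ = 2P₁ → 8P₁ - P₂ = 204.
Market 2: 8P₂ - P₁ = 379.
Eliminating P₂: 8×(1) + 1×(2) gives 63P₁ = 2011, so P₁ = 2011/63.
Back-substitute into (2): P₂ = (379 + 1×2011/63) / 8 = 3236/63.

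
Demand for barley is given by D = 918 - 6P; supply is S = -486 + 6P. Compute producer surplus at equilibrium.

Producer surplus = 3888

Equilibrium: 918 - 6P = -486 + 6P gives P* = 117, Q* = 216.
Supply starts at P = 81 (where S = 0).
PS = ½(117 − 81)(216) = 3888.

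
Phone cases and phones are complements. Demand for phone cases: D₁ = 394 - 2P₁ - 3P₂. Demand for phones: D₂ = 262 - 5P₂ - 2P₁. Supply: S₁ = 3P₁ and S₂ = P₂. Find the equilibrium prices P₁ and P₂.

Market 1: 394 - 2P₁ - 3P₂ = 3P₁ → 5P₁ + 3P₂ = 394.
Market 2: 6P₂ + 2P₁ = 262.
Eliminating P₂: 6×(1) − 3×(2) gives 24P₁ = 1578, so P₁ = 65.75.
Back-substitute into (2): P₂ = (262 − 2×65.75) / 6 = 21.75.

P₁ = 65.75, P₂ = 21.75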